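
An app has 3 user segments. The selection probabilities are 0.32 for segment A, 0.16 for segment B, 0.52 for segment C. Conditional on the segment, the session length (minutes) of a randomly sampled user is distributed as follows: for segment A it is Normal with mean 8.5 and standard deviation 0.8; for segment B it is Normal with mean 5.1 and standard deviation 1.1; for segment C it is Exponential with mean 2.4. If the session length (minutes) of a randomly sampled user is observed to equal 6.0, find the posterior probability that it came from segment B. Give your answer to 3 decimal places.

Likelihoods f(6.0 | ·): A: 0.00377782; B: 0.25951; C: 0.0342021.
Posterior ∝ prior × likelihood. Numerator for B: 0.16·0.25951 = 0.0415216.
Normalizing constant: 0.32·0.00377782 + 0.16·0.25951 + 0.52·0.0342021 = 0.0605156.
P(B | observation) = 0.0415216 / 0.0605156 = 0.686131.

0.686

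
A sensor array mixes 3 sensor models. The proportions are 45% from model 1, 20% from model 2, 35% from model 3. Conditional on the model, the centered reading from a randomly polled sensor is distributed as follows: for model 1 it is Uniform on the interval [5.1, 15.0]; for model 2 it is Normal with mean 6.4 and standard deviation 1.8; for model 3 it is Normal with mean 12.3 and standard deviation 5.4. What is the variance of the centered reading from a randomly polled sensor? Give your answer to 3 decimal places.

18.962

Per component, 1: μ=10.05, E[X²]=109.17; 2: μ=6.4, E[X²]=44.2; 3: μ=12.3, E[X²]=180.45.
E[X] = 0.45·10.05 + 0.2·6.4 + 0.35·12.3 = 10.1075.
E[X²] = 0.45·109.17 + 0.2·44.2 + 0.35·180.45 = 121.124.
Var(X) = E[X²] − (E[X])² = 121.124 − 102.162 = 18.9624.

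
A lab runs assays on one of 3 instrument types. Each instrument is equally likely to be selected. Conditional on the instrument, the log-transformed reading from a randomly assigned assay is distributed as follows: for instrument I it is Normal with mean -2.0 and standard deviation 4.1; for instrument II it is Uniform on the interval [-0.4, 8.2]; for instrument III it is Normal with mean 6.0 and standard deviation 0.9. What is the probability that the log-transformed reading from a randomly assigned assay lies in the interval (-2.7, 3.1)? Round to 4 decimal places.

Conditional on each instrument, P(-2.7 < X < 3.1): I: 0.461015; II: 0.406977; III: 0.000636002.
By total probability, P(-2.7 < X < 3.1) = 0.333333·0.461015 + 0.333333·0.406977 + 0.333333·0.000636002 = 0.289543.

0.2895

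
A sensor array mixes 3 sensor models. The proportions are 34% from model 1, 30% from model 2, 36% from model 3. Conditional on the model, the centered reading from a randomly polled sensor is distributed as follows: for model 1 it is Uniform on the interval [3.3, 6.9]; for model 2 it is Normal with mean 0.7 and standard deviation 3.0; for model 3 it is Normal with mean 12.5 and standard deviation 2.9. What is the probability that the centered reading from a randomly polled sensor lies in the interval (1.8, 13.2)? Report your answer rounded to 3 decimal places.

Conditional on each model, P(1.8 < X < 13.2): 1: 1; 2: 0.356918; 3: 0.595257.
By total probability, P(1.8 < X < 13.2) = 0.34·1 + 0.3·0.356918 + 0.36·0.595257 = 0.661368.

0.661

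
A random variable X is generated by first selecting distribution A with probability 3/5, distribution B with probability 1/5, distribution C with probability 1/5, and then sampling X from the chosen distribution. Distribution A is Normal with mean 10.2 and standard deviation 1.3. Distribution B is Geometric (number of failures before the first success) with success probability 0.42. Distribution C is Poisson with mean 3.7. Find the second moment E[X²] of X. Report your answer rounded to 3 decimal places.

67.955

For each component E[X²] = Var + (mean)², giving A: 105.73; B: 5.19501; C: 17.39.
Overall E[X²] = 0.6·105.73 + 0.2·5.19501 + 0.2·17.39 = 67.955.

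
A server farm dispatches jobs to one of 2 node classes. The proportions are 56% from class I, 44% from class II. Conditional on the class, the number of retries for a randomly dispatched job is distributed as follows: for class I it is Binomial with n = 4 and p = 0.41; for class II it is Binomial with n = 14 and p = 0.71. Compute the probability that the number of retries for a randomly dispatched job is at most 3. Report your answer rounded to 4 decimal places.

0.5443

Conditional on each class, P(X ≤ 3): I: 0.971742; II: 0.000176228.
By total probability, P(X ≤ 3) = 0.56·0.971742 + 0.44·0.000176228 = 0.544253.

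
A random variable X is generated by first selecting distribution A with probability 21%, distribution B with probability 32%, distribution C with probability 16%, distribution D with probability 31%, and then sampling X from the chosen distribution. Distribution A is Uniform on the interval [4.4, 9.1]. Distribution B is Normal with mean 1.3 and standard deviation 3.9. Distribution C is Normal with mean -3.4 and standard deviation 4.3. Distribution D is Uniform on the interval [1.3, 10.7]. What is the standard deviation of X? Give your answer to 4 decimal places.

4.8676

Per component, A: μ=6.75, E[X²]=47.4033; B: μ=1.3, E[X²]=16.9; C: μ=-3.4, E[X²]=30.05; D: μ=6, E[X²]=43.3633.
E[X] = 0.21·6.75 + 0.32·1.3 + 0.16·-3.4 + 0.31·6 = 3.1495.
E[X²] = 0.21·47.4033 + 0.32·16.9 + 0.16·30.05 + 0.31·43.3633 = 33.6133.
Var(X) = E[X²] − (E[X])² = 33.6133 − 9.91935 = 23.694.
SD(X) = √23.694 = 4.86765.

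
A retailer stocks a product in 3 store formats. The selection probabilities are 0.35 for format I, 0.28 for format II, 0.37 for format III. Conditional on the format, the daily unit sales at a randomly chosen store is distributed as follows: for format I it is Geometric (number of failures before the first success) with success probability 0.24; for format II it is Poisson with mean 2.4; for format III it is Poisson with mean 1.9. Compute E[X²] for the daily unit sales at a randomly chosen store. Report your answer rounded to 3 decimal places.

For each component E[X²] = Var + (mean)², giving I: 23.2222; II: 8.16; III: 5.51.
Overall E[X²] = 0.35·23.2222 + 0.28·8.16 + 0.37·5.51 = 12.4513.

12.451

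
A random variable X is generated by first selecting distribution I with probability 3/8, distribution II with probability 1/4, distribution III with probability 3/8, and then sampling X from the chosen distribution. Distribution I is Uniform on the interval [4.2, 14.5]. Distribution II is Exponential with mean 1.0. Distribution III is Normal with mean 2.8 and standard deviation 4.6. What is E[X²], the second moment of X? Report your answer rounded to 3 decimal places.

47.474

For each component E[X²] = Var + (mean)², giving I: 96.2633; II: 2; III: 29.
Overall E[X²] = 0.375·96.2633 + 0.25·2 + 0.375·29 = 47.4738.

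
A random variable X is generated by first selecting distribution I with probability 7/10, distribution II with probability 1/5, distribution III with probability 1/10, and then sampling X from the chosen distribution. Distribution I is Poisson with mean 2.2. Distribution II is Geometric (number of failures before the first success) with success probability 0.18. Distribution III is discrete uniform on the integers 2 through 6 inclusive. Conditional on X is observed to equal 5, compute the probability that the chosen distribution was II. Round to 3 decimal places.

0.200

Likelihoods P(X=5 | ·): I: 0.0475866; II: 0.0667332; III: 0.2.
Posterior ∝ prior × likelihood. Numerator for II: 0.2·0.0667332 = 0.0133466.
Normalizing constant: 0.7·0.0475866 + 0.2·0.0667332 + 0.1·0.2 = 0.0666572.
P(II | observation) = 0.0133466 / 0.0666572 = 0.200228.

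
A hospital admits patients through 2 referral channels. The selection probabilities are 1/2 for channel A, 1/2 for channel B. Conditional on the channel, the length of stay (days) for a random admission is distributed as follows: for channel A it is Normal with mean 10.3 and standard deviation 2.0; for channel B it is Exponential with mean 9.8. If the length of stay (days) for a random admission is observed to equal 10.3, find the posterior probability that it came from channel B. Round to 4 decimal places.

Likelihoods f(10.3 | ·): A: 0.199471; B: 0.0356715.
Posterior ∝ prior × likelihood. Numerator for B: 0.5·0.0356715 = 0.0178358.
Normalizing constant: 0.5·0.199471 + 0.5·0.0356715 = 0.117571.
P(B | observation) = 0.0178358 / 0.117571 = 0.151702.

0.1517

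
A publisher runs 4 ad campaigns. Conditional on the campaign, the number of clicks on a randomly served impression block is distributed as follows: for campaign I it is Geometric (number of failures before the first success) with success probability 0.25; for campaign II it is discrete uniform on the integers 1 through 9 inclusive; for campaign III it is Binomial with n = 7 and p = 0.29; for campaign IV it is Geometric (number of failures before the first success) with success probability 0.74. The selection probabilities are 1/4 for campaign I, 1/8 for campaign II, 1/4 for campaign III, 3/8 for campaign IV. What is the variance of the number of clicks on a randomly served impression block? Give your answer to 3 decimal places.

Per component, I: μ=3, E[X²]=21; II: μ=5, E[X²]=31.6667; III: μ=2.03, E[X²]=5.5622; IV: μ=0.351351, E[X²]=0.598247.
E[X] = 0.25·3 + 0.125·5 + 0.25·2.03 + 0.375·0.351351 = 2.01426.
E[X²] = 0.25·21 + 0.125·31.6667 + 0.25·5.5622 + 0.375·0.598247 = 10.8232.
Var(X) = E[X²] − (E[X])² = 10.8232 − 4.05723 = 6.766.

6.766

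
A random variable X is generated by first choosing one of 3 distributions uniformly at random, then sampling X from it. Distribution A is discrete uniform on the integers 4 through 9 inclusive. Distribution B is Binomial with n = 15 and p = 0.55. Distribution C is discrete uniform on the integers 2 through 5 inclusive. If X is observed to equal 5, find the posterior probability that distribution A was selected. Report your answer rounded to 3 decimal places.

Likelihoods P(X=5 | ·): A: 0.166667; B: 0.0514629; C: 0.25.
Posterior ∝ prior × likelihood. Numerator for A: 0.333333·0.166667 = 0.0555556.
Normalizing constant: 0.333333·0.166667 + 0.333333·0.0514629 + 0.333333·0.25 = 0.156043.
P(A | observation) = 0.0555556 / 0.156043 = 0.356027.

0.356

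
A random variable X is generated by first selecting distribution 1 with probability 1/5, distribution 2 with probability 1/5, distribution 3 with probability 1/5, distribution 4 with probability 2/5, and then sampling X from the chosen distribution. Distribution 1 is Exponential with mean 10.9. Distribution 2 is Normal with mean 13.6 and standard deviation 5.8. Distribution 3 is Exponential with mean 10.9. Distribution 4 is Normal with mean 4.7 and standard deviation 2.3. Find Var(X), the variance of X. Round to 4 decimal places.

Per component, 1: μ=10.9, E[X²]=237.62; 2: μ=13.6, E[X²]=218.6; 3: μ=10.9, E[X²]=237.62; 4: μ=4.7, E[X²]=27.38.
E[X] = 0.2·10.9 + 0.2·13.6 + 0.2·10.9 + 0.4·4.7 = 8.96.
E[X²] = 0.2·237.62 + 0.2·218.6 + 0.2·237.62 + 0.4·27.38 = 149.72.
Var(X) = E[X²] − (E[X])² = 149.72 − 80.2816 = 69.4384.

69.4384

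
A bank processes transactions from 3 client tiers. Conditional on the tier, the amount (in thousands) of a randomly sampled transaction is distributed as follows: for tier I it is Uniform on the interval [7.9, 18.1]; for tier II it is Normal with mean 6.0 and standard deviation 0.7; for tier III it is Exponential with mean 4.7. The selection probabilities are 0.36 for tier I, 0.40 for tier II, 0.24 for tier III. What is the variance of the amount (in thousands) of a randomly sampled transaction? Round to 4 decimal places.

21.7891

Per component, I: μ=13, E[X²]=177.67; II: μ=6, E[X²]=36.49; III: μ=4.7, E[X²]=44.18.
E[X] = 0.36·13 + 0.4·6 + 0.24·4.7 = 8.208.
E[X²] = 0.36·177.67 + 0.4·36.49 + 0.24·44.18 = 89.1604.
Var(X) = E[X²] − (E[X])² = 89.1604 − 67.3713 = 21.7891.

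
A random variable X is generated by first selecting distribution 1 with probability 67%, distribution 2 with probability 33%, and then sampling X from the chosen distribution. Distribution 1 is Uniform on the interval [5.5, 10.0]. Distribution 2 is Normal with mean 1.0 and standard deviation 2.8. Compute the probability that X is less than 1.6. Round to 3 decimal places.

Conditional on each component, P(X < 1.6): 1: 0; 2: 0.584838.
By total probability, P(X < 1.6) = 0.67·0 + 0.33·0.584838 = 0.192996.

0.193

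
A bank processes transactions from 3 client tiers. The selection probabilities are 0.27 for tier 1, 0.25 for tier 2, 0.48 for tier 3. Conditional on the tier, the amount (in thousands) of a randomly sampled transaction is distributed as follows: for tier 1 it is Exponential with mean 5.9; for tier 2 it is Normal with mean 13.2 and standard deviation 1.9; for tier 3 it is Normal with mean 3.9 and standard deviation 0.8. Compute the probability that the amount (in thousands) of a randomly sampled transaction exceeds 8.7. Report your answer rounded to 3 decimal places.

Conditional on each tier, P(X > 8.7): 1: 0.228876; 2: 0.991068; 3: 9.86588e-10.
By total probability, P(X > 8.7) = 0.27·0.228876 + 0.25·0.991068 + 0.48·9.86588e-10 = 0.309563.

0.310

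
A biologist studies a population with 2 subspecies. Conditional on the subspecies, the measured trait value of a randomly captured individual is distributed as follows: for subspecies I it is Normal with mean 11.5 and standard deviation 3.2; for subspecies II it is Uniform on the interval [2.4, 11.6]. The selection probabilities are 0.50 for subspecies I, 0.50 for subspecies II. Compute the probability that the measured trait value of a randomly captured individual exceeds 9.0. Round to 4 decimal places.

0.5326

Conditional on each subspecies, P(X > 9.0): I: 0.782672; II: 0.282609.
By total probability, P(X > 9.0) = 0.5·0.782672 + 0.5·0.282609 = 0.53264.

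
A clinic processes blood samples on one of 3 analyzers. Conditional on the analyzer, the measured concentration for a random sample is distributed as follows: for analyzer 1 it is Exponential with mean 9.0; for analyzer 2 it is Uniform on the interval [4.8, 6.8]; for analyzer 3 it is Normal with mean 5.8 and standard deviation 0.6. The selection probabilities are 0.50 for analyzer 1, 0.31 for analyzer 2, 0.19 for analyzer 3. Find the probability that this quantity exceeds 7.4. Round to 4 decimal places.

0.2205

Conditional on each analyzer, P(X > 7.4): 1: 0.439454; 2: 0; 3: 0.00383038.
By total probability, P(X > 7.4) = 0.5·0.439454 + 0.31·0 + 0.19·0.00383038 = 0.220455.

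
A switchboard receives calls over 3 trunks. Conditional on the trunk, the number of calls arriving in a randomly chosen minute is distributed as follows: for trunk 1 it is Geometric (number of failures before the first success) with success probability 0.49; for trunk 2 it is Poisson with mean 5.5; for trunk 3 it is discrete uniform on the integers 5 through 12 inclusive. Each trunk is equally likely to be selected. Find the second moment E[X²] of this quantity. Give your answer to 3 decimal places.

For each component E[X²] = Var + (mean)², giving 1: 3.20741; 2: 35.75; 3: 77.5.
Overall E[X²] = 0.333333·3.20741 + 0.333333·35.75 + 0.333333·77.5 = 38.8191.

38.819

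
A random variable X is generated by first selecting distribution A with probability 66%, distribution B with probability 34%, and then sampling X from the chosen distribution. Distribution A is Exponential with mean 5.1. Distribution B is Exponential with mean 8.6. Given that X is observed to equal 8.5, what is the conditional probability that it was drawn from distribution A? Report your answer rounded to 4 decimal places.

0.6242

Likelihoods f(8.5 | ·): A: 0.0370344; B: 0.043277.
Posterior ∝ prior × likelihood. Numerator for A: 0.66·0.0370344 = 0.0244427.
Normalizing constant: 0.66·0.0370344 + 0.34·0.043277 = 0.0391569.
P(A | observation) = 0.0244427 / 0.0391569 = 0.624225.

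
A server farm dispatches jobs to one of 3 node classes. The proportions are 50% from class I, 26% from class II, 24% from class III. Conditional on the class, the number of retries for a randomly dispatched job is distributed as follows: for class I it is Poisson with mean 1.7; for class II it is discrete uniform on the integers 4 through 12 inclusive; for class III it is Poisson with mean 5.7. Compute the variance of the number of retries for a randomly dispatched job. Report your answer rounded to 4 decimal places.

11.3611

Per component, I: μ=1.7, E[X²]=4.59; II: μ=8, E[X²]=70.6667; III: μ=5.7, E[X²]=38.19.
E[X] = 0.5·1.7 + 0.26·8 + 0.24·5.7 = 4.298.
E[X²] = 0.5·4.59 + 0.26·70.6667 + 0.24·38.19 = 29.8339.
Var(X) = E[X²] − (E[X])² = 29.8339 − 18.4728 = 11.3611.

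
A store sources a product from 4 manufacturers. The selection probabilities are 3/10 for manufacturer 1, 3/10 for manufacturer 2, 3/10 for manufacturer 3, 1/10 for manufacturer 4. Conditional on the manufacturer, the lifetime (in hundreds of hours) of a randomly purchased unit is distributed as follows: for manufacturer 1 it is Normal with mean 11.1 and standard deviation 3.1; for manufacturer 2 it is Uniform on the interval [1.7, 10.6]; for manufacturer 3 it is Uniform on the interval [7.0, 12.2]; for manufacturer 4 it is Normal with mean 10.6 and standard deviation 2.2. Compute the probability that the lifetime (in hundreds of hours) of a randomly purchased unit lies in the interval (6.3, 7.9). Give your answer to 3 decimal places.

Conditional on each manufacturer, P(6.3 < X < 7.9): 1: 0.0902111; 2: 0.179775; 3: 0.173077; 4: 0.0845417.
By total probability, P(6.3 < X < 7.9) = 0.3·0.0902111 + 0.3·0.179775 + 0.3·0.173077 + 0.1·0.0845417 = 0.141373.

0.141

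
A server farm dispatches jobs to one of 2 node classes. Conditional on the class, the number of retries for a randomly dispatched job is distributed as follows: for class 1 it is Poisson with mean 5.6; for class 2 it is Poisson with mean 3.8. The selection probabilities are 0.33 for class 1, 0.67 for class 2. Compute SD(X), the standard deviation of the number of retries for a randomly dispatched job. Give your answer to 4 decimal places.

Per component, 1: μ=5.6, E[X²]=36.96; 2: μ=3.8, E[X²]=18.24.
E[X] = 0.33·5.6 + 0.67·3.8 = 4.394.
E[X²] = 0.33·36.96 + 0.67·18.24 = 24.4176.
Var(X) = E[X²] − (E[X])² = 24.4176 − 19.3072 = 5.11036.
SD(X) = √5.11036 = 2.26061.

2.2606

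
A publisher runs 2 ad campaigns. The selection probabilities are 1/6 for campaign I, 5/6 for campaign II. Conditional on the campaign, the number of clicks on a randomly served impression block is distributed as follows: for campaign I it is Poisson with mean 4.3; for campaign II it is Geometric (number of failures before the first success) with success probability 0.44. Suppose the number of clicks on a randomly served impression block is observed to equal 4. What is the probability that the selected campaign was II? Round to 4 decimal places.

0.5282

Likelihoods P(X=4 | ·): I: 0.193284; II: 0.0432718.
Posterior ∝ prior × likelihood. Numerator for II: 0.833333·0.0432718 = 0.0360598.
Normalizing constant: 0.166667·0.193284 + 0.833333·0.0432718 = 0.0682738.
P(II | observation) = 0.0360598 / 0.0682738 = 0.528164.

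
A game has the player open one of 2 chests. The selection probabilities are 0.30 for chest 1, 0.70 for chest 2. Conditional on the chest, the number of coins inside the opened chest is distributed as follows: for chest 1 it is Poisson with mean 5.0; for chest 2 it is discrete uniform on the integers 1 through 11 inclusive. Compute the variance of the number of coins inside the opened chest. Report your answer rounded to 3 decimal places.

Per component, 1: μ=5, E[X²]=30; 2: μ=6, E[X²]=46.
E[X] = 0.3·5 + 0.7·6 = 5.7.
E[X²] = 0.3·30 + 0.7·46 = 41.2.
Var(X) = E[X²] − (E[X])² = 41.2 − 32.49 = 8.71.

8.710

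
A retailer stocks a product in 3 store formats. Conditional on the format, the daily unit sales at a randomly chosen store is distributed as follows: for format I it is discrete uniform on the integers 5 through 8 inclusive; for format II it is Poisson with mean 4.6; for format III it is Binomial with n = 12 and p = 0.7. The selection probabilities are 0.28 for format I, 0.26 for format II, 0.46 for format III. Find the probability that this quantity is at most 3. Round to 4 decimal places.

0.0855

Conditional on each format, P(X ≤ 3): I: 0; II: 0.325706; III: 0.00169166.
By total probability, P(X ≤ 3) = 0.28·0 + 0.26·0.325706 + 0.46·0.00169166 = 0.0854618.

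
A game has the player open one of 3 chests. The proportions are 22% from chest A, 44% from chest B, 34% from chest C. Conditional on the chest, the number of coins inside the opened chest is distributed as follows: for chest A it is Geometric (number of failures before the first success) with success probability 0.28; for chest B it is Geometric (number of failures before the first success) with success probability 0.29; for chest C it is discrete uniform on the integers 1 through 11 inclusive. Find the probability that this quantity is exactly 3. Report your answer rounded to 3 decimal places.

0.100

Conditional on each chest, P(X = 3): A: 0.104509; B: 0.103794; C: 0.0909091.
By total probability, P(X = 3) = 0.22·0.104509 + 0.44·0.103794 + 0.34·0.0909091 = 0.0995706.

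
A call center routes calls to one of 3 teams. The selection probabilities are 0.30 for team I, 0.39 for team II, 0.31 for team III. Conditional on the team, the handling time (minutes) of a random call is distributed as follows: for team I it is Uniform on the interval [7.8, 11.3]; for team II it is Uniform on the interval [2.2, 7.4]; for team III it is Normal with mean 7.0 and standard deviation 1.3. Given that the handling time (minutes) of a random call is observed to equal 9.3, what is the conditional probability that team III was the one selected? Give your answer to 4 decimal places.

Likelihoods f(9.3 | ·): I: 0.285714; II: 0; III: 0.064159.
Posterior ∝ prior × likelihood. Numerator for III: 0.31·0.064159 = 0.0198893.
Normalizing constant: 0.3·0.285714 + 0.39·0 + 0.31·0.064159 = 0.105604.
P(III | observation) = 0.0198893 / 0.105604 = 0.188339.

0.1883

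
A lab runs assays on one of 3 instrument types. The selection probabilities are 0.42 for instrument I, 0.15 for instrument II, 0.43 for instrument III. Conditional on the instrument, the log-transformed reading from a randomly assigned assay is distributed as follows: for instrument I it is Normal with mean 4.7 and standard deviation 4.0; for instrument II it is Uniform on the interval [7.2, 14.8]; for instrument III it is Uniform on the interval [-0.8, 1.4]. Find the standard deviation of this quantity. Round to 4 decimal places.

Per component, I: μ=4.7, E[X²]=38.09; II: μ=11, E[X²]=125.813; III: μ=0.3, E[X²]=0.493333.
E[X] = 0.42·4.7 + 0.15·11 + 0.43·0.3 = 3.753.
E[X²] = 0.42·38.09 + 0.15·125.813 + 0.43·0.493333 = 35.0819.
Var(X) = E[X²] − (E[X])² = 35.0819 − 14.085 = 20.9969.
SD(X) = √20.9969 = 4.58224.

4.5822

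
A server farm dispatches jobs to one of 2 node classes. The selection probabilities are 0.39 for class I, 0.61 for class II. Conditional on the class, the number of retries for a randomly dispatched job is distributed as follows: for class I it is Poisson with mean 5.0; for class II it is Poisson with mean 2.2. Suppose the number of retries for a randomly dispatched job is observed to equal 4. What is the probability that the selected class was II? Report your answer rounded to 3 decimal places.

0.491

Likelihoods P(X=4 | ·): I: 0.175467; II: 0.108151.
Posterior ∝ prior × likelihood. Numerator for II: 0.61·0.108151 = 0.0659723.
Normalizing constant: 0.39·0.175467 + 0.61·0.108151 = 0.134405.
P(II | observation) = 0.0659723 / 0.134405 = 0.490849.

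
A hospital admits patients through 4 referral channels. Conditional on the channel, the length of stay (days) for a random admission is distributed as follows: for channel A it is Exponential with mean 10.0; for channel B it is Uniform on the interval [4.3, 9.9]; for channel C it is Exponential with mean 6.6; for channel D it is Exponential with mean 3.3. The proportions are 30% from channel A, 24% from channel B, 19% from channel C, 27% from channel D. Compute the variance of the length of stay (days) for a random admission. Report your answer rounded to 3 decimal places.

48.250

Per component, A: μ=10, E[X²]=200; B: μ=7.1, E[X²]=53.0233; C: μ=6.6, E[X²]=87.12; D: μ=3.3, E[X²]=21.78.
E[X] = 0.3·10 + 0.24·7.1 + 0.19·6.6 + 0.27·3.3 = 6.849.
E[X²] = 0.3·200 + 0.24·53.0233 + 0.19·87.12 + 0.27·21.78 = 95.159.
Var(X) = E[X²] − (E[X])² = 95.159 − 46.9088 = 48.2502.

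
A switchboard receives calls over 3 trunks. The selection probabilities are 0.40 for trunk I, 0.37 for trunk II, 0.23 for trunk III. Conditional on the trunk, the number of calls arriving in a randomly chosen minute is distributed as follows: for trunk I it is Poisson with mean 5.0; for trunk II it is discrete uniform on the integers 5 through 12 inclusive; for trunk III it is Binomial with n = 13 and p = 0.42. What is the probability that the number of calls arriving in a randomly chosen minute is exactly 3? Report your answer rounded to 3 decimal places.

0.077

Conditional on each trunk, P(X = 3): I: 0.140374; II: 0; III: 0.0912838.
By total probability, P(X = 3) = 0.4·0.140374 + 0.37·0 + 0.23·0.0912838 = 0.0771448.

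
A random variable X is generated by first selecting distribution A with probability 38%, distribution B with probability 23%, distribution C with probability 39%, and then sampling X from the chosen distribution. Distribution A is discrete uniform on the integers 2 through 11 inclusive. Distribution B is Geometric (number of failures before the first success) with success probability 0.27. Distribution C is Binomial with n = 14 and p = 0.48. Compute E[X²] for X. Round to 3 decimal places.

For each component E[X²] = Var + (mean)², giving A: 50.5; B: 17.3237; C: 48.6528.
Overall E[X²] = 0.38·50.5 + 0.23·17.3237 + 0.39·48.6528 = 42.1491.

42.149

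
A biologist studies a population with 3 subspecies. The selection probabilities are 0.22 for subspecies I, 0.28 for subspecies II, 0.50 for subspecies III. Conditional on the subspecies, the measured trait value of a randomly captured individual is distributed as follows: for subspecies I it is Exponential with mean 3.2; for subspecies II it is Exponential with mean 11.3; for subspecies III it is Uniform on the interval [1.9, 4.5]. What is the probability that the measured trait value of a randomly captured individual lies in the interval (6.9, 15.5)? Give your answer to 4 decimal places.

Conditional on each subspecies, P(6.9 < X < 15.5): I: 0.107881; II: 0.289334; III: 0.
By total probability, P(6.9 < X < 15.5) = 0.22·0.107881 + 0.28·0.289334 + 0.5·0 = 0.104747.

0.1047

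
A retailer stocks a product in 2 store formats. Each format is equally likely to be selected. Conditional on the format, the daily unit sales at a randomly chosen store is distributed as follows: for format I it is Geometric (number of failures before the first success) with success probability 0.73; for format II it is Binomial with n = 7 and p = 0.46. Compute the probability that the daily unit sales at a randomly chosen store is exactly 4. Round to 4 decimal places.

0.1253

Conditional on each format, P(X = 4): I: 0.00387952; II: 0.246763.
By total probability, P(X = 4) = 0.5·0.00387952 + 0.5·0.246763 = 0.125321.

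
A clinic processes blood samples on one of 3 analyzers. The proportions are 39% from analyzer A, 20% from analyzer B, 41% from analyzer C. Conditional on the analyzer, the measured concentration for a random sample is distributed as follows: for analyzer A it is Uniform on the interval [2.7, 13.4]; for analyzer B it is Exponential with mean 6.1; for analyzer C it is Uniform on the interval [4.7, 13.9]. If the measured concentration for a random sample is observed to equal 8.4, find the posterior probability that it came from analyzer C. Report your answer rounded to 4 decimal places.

0.4991

Likelihoods f(8.4 | ·): A: 0.0934579; B: 0.0413643; C: 0.108696.
Posterior ∝ prior × likelihood. Numerator for C: 0.41·0.108696 = 0.0445652.
Normalizing constant: 0.39·0.0934579 + 0.2·0.0413643 + 0.41·0.108696 = 0.0892867.
P(C | observation) = 0.0445652 / 0.0892867 = 0.499125.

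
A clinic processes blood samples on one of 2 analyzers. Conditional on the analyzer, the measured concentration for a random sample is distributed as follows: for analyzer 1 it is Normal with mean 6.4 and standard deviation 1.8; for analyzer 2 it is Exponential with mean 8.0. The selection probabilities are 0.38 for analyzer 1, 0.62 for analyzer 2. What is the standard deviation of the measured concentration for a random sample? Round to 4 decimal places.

6.4432

Per component, 1: μ=6.4, E[X²]=44.2; 2: μ=8, E[X²]=128.
E[X] = 0.38·6.4 + 0.62·8 = 7.392.
E[X²] = 0.38·44.2 + 0.62·128 = 96.156.
Var(X) = E[X²] − (E[X])² = 96.156 − 54.6417 = 41.5143.
SD(X) = √41.5143 = 6.44316.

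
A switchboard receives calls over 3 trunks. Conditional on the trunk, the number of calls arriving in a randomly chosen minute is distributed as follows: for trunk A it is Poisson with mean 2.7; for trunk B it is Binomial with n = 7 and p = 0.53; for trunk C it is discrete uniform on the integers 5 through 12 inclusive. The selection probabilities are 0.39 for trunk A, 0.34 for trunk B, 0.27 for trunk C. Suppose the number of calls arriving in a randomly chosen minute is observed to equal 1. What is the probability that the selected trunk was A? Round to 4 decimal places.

Likelihoods P(X=1 | ·): A: 0.181455; B: 0.0399909; C: 0.
Posterior ∝ prior × likelihood. Numerator for A: 0.39·0.181455 = 0.0707674.
Normalizing constant: 0.39·0.181455 + 0.34·0.0399909 + 0.27·0 = 0.0843643.
P(A | observation) = 0.0707674 / 0.0843643 = 0.838831.

0.8388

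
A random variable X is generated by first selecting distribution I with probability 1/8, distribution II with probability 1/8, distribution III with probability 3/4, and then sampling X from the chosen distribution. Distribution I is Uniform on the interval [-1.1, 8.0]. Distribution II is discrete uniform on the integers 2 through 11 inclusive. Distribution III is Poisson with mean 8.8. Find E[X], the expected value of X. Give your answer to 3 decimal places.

7.844

Component means — I: 3.45; II: 6.5; III: 8.8.
E[X] = 0.125·3.45 + 0.125·6.5 + 0.75·8.8 = 7.84375.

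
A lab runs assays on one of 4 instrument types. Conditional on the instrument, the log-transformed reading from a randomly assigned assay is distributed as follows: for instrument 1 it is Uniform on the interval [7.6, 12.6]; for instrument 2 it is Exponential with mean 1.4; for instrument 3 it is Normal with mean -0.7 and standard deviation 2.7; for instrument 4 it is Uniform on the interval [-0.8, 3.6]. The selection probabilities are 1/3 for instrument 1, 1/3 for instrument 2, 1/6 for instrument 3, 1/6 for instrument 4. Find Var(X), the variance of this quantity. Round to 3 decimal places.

Per component, 1: μ=10.1, E[X²]=104.093; 2: μ=1.4, E[X²]=3.92; 3: μ=-0.7, E[X²]=7.78; 4: μ=1.4, E[X²]=3.57333.
E[X] = 0.333333·10.1 + 0.333333·1.4 + 0.166667·-0.7 + 0.166667·1.4 = 3.95.
E[X²] = 0.333333·104.093 + 0.333333·3.92 + 0.166667·7.78 + 0.166667·3.57333 = 37.8967.
Var(X) = E[X²] − (E[X])² = 37.8967 − 15.6025 = 22.2942.

22.294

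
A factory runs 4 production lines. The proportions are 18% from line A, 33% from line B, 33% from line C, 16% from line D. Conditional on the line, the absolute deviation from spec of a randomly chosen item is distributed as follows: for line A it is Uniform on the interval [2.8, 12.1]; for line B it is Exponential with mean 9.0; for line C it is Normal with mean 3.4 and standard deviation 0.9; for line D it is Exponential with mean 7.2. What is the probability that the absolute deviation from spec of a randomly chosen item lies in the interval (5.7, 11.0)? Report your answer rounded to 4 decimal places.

Conditional on each line, P(5.7 < X < 11.0): A: 0.569892; B: 0.236245; C: 0.00530092; D: 0.236072.
By total probability, P(5.7 < X < 11.0) = 0.18·0.569892 + 0.33·0.236245 + 0.33·0.00530092 + 0.16·0.236072 = 0.220062.

0.2201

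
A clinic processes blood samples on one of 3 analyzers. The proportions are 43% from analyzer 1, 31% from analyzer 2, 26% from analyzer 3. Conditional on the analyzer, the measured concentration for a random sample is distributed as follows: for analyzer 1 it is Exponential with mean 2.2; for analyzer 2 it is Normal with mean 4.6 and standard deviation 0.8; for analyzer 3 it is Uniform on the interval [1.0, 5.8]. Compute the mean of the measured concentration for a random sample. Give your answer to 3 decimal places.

Component means — 1: 2.2; 2: 4.6; 3: 3.4.
E[X] = 0.43·2.2 + 0.31·4.6 + 0.26·3.4 = 3.256.

3.256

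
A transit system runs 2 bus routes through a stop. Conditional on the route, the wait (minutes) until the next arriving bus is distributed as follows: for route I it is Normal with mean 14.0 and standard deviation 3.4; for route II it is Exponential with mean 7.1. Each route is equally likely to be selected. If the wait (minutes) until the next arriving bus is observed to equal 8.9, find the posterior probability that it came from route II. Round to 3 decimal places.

0.514

Likelihoods f(8.9 | ·): I: 0.0380934; II: 0.040211.
Posterior ∝ prior × likelihood. Numerator for II: 0.5·0.040211 = 0.0201055.
Normalizing constant: 0.5·0.0380934 + 0.5·0.040211 = 0.0391522.
P(II | observation) = 0.0201055 / 0.0391522 = 0.513521.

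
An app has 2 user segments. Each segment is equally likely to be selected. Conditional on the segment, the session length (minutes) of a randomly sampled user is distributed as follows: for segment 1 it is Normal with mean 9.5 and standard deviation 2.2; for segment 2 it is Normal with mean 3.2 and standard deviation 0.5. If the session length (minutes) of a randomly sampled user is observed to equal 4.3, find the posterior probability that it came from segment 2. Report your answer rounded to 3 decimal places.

Likelihoods f(4.3 | ·): 1: 0.0111003; 2: 0.0709492.
Posterior ∝ prior × likelihood. Numerator for 2: 0.5·0.0709492 = 0.0354746.
Normalizing constant: 0.5·0.0111003 + 0.5·0.0709492 = 0.0410247.
P(2 | observation) = 0.0354746 / 0.0410247 = 0.864712.

0.865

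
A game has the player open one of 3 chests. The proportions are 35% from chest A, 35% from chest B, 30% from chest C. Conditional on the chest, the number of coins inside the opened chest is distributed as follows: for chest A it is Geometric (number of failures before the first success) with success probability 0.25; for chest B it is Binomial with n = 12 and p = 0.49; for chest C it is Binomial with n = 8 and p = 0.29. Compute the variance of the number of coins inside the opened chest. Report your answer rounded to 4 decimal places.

8.1391

Per component, A: μ=3, E[X²]=21; B: μ=5.88, E[X²]=37.5732; C: μ=2.32, E[X²]=7.0296.
E[X] = 0.35·3 + 0.35·5.88 + 0.3·2.32 = 3.804.
E[X²] = 0.35·21 + 0.35·37.5732 + 0.3·7.0296 = 22.6095.
Var(X) = E[X²] − (E[X])² = 22.6095 − 14.4704 = 8.13908.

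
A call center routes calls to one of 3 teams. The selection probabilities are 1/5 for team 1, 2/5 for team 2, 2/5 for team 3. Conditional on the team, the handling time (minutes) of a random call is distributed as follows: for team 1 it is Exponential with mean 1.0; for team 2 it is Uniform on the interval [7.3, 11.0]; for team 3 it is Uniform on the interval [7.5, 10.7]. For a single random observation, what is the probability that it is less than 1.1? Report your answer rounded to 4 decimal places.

Conditional on each team, P(X < 1.1): 1: 0.667129; 2: 0; 3: 0.
By total probability, P(X < 1.1) = 0.2·0.667129 + 0.4·0 + 0.4·0 = 0.133426.

0.1334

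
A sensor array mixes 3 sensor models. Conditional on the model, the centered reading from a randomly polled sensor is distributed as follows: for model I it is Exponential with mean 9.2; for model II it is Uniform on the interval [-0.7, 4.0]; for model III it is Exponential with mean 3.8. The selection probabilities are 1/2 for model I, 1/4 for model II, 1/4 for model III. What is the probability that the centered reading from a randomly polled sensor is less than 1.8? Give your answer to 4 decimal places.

Conditional on each model, P(X < 1.8): I: 0.177702; II: 0.531915; III: 0.377296.
By total probability, P(X < 1.8) = 0.5·0.177702 + 0.25·0.531915 + 0.25·0.377296 = 0.316154.

0.3162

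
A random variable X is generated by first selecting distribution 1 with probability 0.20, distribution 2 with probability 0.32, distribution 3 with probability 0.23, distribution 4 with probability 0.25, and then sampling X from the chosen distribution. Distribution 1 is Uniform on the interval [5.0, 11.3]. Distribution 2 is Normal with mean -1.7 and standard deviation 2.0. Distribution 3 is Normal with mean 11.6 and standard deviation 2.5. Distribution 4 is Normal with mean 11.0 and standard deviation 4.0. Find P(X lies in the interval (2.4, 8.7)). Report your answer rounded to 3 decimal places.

0.219

Conditional on each component, P(2.4 < X < 8.7): 1: 0.587302; 2: 0.0201821; 3: 0.122908; 4: 0.266868.
By total probability, P(2.4 < X < 8.7) = 0.2·0.587302 + 0.32·0.0201821 + 0.23·0.122908 + 0.25·0.266868 = 0.218904.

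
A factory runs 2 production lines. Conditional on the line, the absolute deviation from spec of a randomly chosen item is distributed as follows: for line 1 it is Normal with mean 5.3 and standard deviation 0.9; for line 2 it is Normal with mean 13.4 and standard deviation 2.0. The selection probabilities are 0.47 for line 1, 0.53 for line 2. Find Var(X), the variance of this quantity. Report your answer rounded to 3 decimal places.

18.844

Per component, 1: μ=5.3, E[X²]=28.9; 2: μ=13.4, E[X²]=183.56.
E[X] = 0.47·5.3 + 0.53·13.4 = 9.593.
E[X²] = 0.47·28.9 + 0.53·183.56 = 110.87.
Var(X) = E[X²] − (E[X])² = 110.87 − 92.0256 = 18.8442.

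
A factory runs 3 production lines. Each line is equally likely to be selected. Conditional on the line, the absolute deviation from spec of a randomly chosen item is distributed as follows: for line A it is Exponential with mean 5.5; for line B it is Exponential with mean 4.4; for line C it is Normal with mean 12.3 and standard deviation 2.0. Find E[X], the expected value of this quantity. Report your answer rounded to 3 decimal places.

7.400

Component means — A: 5.5; B: 4.4; C: 12.3.
E[X] = 0.333333·5.5 + 0.333333·4.4 + 0.333333·12.3 = 7.4.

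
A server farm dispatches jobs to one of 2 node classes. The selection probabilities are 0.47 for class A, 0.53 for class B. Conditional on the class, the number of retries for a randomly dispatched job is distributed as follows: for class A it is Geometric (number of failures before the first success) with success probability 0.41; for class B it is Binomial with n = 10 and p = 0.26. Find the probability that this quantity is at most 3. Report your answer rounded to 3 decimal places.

0.812

Conditional on each class, P(X ≤ 3): A: 0.878826; B: 0.752065.
By total probability, P(X ≤ 3) = 0.47·0.878826 + 0.53·0.752065 = 0.811643.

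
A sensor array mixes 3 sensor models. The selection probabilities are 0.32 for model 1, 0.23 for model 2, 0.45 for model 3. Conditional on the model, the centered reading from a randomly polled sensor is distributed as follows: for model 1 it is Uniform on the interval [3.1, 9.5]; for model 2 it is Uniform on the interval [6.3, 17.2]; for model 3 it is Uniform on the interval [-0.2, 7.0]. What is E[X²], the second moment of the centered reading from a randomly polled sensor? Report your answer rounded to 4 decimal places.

For each component E[X²] = Var + (mean)², giving 1: 43.1033; 2: 147.963; 3: 15.88.
Overall E[X²] = 0.32·43.1033 + 0.23·147.963 + 0.45·15.88 = 54.9706.

54.9706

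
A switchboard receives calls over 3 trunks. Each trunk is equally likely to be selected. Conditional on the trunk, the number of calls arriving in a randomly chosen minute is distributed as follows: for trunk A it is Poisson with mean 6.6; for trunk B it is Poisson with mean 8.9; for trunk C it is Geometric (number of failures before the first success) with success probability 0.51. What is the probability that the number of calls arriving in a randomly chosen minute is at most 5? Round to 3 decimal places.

0.488

Conditional on each trunk, P(X ≤ 5): A: 0.354673; B: 0.1219; C: 0.986159.
By total probability, P(X ≤ 5) = 0.333333·0.354673 + 0.333333·0.1219 + 0.333333·0.986159 = 0.487577.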